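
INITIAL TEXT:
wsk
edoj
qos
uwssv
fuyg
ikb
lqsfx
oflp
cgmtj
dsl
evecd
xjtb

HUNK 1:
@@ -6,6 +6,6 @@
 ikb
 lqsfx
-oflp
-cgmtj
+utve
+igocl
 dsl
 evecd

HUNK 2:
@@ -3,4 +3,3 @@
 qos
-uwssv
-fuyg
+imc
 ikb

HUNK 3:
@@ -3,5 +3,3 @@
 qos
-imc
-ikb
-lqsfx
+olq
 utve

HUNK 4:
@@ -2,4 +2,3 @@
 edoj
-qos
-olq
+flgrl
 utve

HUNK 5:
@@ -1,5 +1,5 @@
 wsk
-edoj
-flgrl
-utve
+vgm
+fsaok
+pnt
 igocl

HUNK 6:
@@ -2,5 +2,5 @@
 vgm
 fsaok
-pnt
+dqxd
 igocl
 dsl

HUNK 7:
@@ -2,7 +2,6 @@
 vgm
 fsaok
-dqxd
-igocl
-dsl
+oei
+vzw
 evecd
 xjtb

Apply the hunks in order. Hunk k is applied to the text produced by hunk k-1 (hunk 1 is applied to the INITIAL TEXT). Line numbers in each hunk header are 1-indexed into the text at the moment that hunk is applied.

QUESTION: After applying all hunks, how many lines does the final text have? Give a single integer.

Answer: 7

Derivation:
Hunk 1: at line 6 remove [oflp,cgmtj] add [utve,igocl] -> 12 lines: wsk edoj qos uwssv fuyg ikb lqsfx utve igocl dsl evecd xjtb
Hunk 2: at line 3 remove [uwssv,fuyg] add [imc] -> 11 lines: wsk edoj qos imc ikb lqsfx utve igocl dsl evecd xjtb
Hunk 3: at line 3 remove [imc,ikb,lqsfx] add [olq] -> 9 lines: wsk edoj qos olq utve igocl dsl evecd xjtb
Hunk 4: at line 2 remove [qos,olq] add [flgrl] -> 8 lines: wsk edoj flgrl utve igocl dsl evecd xjtb
Hunk 5: at line 1 remove [edoj,flgrl,utve] add [vgm,fsaok,pnt] -> 8 lines: wsk vgm fsaok pnt igocl dsl evecd xjtb
Hunk 6: at line 2 remove [pnt] add [dqxd] -> 8 lines: wsk vgm fsaok dqxd igocl dsl evecd xjtb
Hunk 7: at line 2 remove [dqxd,igocl,dsl] add [oei,vzw] -> 7 lines: wsk vgm fsaok oei vzw evecd xjtb
Final line count: 7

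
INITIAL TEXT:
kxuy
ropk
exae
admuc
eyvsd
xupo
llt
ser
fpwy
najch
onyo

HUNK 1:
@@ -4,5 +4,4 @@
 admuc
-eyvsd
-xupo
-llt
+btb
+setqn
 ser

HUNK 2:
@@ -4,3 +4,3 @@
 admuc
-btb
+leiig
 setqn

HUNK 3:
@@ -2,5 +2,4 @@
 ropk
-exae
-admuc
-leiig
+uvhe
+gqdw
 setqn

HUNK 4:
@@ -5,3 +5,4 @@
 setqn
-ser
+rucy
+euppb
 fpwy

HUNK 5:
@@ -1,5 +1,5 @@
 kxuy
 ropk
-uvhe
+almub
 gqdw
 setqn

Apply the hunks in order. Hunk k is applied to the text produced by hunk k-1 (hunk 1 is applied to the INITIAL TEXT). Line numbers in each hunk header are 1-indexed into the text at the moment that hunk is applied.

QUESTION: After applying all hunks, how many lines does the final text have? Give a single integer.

Hunk 1: at line 4 remove [eyvsd,xupo,llt] add [btb,setqn] -> 10 lines: kxuy ropk exae admuc btb setqn ser fpwy najch onyo
Hunk 2: at line 4 remove [btb] add [leiig] -> 10 lines: kxuy ropk exae admuc leiig setqn ser fpwy najch onyo
Hunk 3: at line 2 remove [exae,admuc,leiig] add [uvhe,gqdw] -> 9 lines: kxuy ropk uvhe gqdw setqn ser fpwy najch onyo
Hunk 4: at line 5 remove [ser] add [rucy,euppb] -> 10 lines: kxuy ropk uvhe gqdw setqn rucy euppb fpwy najch onyo
Hunk 5: at line 1 remove [uvhe] add [almub] -> 10 lines: kxuy ropk almub gqdw setqn rucy euppb fpwy najch onyo
Final line count: 10

Answer: 10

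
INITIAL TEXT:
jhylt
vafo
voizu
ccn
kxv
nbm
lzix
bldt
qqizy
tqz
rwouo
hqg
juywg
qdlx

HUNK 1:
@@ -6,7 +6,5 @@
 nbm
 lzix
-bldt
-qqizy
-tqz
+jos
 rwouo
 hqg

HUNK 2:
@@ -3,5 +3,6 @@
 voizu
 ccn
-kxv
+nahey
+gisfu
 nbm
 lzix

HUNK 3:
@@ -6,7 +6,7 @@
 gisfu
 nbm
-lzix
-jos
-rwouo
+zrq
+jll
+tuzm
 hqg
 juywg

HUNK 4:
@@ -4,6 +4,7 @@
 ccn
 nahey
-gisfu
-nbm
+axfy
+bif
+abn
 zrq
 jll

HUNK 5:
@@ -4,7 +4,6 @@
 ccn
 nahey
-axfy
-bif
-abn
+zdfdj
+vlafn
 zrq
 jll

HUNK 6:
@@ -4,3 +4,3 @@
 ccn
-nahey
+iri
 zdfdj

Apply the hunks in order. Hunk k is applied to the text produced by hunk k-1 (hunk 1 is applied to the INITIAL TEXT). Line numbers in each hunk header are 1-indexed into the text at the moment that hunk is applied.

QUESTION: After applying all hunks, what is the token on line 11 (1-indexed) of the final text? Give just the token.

Hunk 1: at line 6 remove [bldt,qqizy,tqz] add [jos] -> 12 lines: jhylt vafo voizu ccn kxv nbm lzix jos rwouo hqg juywg qdlx
Hunk 2: at line 3 remove [kxv] add [nahey,gisfu] -> 13 lines: jhylt vafo voizu ccn nahey gisfu nbm lzix jos rwouo hqg juywg qdlx
Hunk 3: at line 6 remove [lzix,jos,rwouo] add [zrq,jll,tuzm] -> 13 lines: jhylt vafo voizu ccn nahey gisfu nbm zrq jll tuzm hqg juywg qdlx
Hunk 4: at line 4 remove [gisfu,nbm] add [axfy,bif,abn] -> 14 lines: jhylt vafo voizu ccn nahey axfy bif abn zrq jll tuzm hqg juywg qdlx
Hunk 5: at line 4 remove [axfy,bif,abn] add [zdfdj,vlafn] -> 13 lines: jhylt vafo voizu ccn nahey zdfdj vlafn zrq jll tuzm hqg juywg qdlx
Hunk 6: at line 4 remove [nahey] add [iri] -> 13 lines: jhylt vafo voizu ccn iri zdfdj vlafn zrq jll tuzm hqg juywg qdlx
Final line 11: hqg

Answer: hqg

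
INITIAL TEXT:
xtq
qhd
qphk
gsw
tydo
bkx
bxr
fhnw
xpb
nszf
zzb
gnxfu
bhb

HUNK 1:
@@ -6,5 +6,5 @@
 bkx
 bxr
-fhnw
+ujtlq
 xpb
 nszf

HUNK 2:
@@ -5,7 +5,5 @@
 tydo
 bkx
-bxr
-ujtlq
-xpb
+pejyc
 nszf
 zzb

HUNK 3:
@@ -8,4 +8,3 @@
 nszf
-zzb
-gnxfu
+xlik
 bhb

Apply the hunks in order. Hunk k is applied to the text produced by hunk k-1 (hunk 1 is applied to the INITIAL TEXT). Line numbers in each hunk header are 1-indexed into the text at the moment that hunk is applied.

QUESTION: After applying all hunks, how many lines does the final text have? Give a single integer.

Answer: 10

Derivation:
Hunk 1: at line 6 remove [fhnw] add [ujtlq] -> 13 lines: xtq qhd qphk gsw tydo bkx bxr ujtlq xpb nszf zzb gnxfu bhb
Hunk 2: at line 5 remove [bxr,ujtlq,xpb] add [pejyc] -> 11 lines: xtq qhd qphk gsw tydo bkx pejyc nszf zzb gnxfu bhb
Hunk 3: at line 8 remove [zzb,gnxfu] add [xlik] -> 10 lines: xtq qhd qphk gsw tydo bkx pejyc nszf xlik bhb
Final line count: 10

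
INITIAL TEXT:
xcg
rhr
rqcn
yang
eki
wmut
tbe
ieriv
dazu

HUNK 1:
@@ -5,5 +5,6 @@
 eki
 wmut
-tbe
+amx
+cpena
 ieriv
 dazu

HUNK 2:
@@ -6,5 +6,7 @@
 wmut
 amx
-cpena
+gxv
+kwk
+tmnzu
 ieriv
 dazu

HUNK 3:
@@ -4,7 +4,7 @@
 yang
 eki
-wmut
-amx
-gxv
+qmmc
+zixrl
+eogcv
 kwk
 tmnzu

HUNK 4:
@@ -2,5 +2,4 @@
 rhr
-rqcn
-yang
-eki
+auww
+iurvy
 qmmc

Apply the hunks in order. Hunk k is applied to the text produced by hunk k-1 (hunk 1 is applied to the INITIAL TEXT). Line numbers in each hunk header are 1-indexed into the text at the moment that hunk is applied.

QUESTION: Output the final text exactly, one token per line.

Hunk 1: at line 5 remove [tbe] add [amx,cpena] -> 10 lines: xcg rhr rqcn yang eki wmut amx cpena ieriv dazu
Hunk 2: at line 6 remove [cpena] add [gxv,kwk,tmnzu] -> 12 lines: xcg rhr rqcn yang eki wmut amx gxv kwk tmnzu ieriv dazu
Hunk 3: at line 4 remove [wmut,amx,gxv] add [qmmc,zixrl,eogcv] -> 12 lines: xcg rhr rqcn yang eki qmmc zixrl eogcv kwk tmnzu ieriv dazu
Hunk 4: at line 2 remove [rqcn,yang,eki] add [auww,iurvy] -> 11 lines: xcg rhr auww iurvy qmmc zixrl eogcv kwk tmnzu ieriv dazu

Answer: xcg
rhr
auww
iurvy
qmmc
zixrl
eogcv
kwk
tmnzu
ieriv
dazu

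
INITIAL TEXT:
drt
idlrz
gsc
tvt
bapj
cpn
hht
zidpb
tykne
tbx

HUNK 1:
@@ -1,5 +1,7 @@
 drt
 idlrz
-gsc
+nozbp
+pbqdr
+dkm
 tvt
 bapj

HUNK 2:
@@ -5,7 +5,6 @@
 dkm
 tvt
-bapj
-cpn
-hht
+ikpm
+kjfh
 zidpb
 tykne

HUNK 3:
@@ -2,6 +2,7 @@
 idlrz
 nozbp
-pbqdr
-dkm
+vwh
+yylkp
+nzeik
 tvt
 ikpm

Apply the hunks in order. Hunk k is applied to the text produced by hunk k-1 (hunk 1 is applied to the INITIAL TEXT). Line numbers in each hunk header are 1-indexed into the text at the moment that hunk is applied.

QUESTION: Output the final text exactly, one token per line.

Hunk 1: at line 1 remove [gsc] add [nozbp,pbqdr,dkm] -> 12 lines: drt idlrz nozbp pbqdr dkm tvt bapj cpn hht zidpb tykne tbx
Hunk 2: at line 5 remove [bapj,cpn,hht] add [ikpm,kjfh] -> 11 lines: drt idlrz nozbp pbqdr dkm tvt ikpm kjfh zidpb tykne tbx
Hunk 3: at line 2 remove [pbqdr,dkm] add [vwh,yylkp,nzeik] -> 12 lines: drt idlrz nozbp vwh yylkp nzeik tvt ikpm kjfh zidpb tykne tbx

Answer: drt
idlrz
nozbp
vwh
yylkp
nzeik
tvt
ikpm
kjfh
zidpb
tykne
tbx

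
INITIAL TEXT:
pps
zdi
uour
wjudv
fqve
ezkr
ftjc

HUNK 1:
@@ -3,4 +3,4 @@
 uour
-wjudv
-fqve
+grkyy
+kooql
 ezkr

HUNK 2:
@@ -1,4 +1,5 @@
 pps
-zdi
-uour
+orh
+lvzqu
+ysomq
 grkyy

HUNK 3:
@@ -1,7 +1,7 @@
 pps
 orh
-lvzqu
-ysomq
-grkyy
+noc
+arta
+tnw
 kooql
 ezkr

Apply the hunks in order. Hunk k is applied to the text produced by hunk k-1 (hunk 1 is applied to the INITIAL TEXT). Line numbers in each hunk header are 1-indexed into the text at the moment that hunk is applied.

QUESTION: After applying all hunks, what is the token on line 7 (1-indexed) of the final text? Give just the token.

Hunk 1: at line 3 remove [wjudv,fqve] add [grkyy,kooql] -> 7 lines: pps zdi uour grkyy kooql ezkr ftjc
Hunk 2: at line 1 remove [zdi,uour] add [orh,lvzqu,ysomq] -> 8 lines: pps orh lvzqu ysomq grkyy kooql ezkr ftjc
Hunk 3: at line 1 remove [lvzqu,ysomq,grkyy] add [noc,arta,tnw] -> 8 lines: pps orh noc arta tnw kooql ezkr ftjc
Final line 7: ezkr

Answer: ezkr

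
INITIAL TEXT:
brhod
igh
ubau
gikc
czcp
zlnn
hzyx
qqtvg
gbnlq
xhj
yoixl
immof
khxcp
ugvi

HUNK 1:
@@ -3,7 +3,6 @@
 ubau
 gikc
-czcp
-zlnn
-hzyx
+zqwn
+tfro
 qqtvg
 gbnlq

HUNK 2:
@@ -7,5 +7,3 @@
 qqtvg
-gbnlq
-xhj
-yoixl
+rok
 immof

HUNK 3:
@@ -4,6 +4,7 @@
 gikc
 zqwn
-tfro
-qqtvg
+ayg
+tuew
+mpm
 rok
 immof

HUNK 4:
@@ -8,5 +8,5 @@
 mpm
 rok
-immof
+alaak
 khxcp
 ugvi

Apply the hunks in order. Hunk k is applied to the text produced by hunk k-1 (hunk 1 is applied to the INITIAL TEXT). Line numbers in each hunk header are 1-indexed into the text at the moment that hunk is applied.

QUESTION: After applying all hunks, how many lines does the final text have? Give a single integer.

Hunk 1: at line 3 remove [czcp,zlnn,hzyx] add [zqwn,tfro] -> 13 lines: brhod igh ubau gikc zqwn tfro qqtvg gbnlq xhj yoixl immof khxcp ugvi
Hunk 2: at line 7 remove [gbnlq,xhj,yoixl] add [rok] -> 11 lines: brhod igh ubau gikc zqwn tfro qqtvg rok immof khxcp ugvi
Hunk 3: at line 4 remove [tfro,qqtvg] add [ayg,tuew,mpm] -> 12 lines: brhod igh ubau gikc zqwn ayg tuew mpm rok immof khxcp ugvi
Hunk 4: at line 8 remove [immof] add [alaak] -> 12 lines: brhod igh ubau gikc zqwn ayg tuew mpm rok alaak khxcp ugvi
Final line count: 12

Answer: 12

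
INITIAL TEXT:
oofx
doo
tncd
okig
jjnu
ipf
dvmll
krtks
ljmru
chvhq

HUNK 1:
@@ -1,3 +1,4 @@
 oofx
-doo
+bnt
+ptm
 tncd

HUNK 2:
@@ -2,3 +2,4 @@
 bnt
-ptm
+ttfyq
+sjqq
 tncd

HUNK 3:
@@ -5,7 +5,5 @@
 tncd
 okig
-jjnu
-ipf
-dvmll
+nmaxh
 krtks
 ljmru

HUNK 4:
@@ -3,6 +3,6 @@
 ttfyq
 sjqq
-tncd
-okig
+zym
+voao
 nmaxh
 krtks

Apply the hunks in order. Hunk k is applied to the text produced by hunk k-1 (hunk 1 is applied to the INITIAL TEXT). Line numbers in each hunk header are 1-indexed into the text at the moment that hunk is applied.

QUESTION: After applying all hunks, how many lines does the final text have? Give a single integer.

Hunk 1: at line 1 remove [doo] add [bnt,ptm] -> 11 lines: oofx bnt ptm tncd okig jjnu ipf dvmll krtks ljmru chvhq
Hunk 2: at line 2 remove [ptm] add [ttfyq,sjqq] -> 12 lines: oofx bnt ttfyq sjqq tncd okig jjnu ipf dvmll krtks ljmru chvhq
Hunk 3: at line 5 remove [jjnu,ipf,dvmll] add [nmaxh] -> 10 lines: oofx bnt ttfyq sjqq tncd okig nmaxh krtks ljmru chvhq
Hunk 4: at line 3 remove [tncd,okig] add [zym,voao] -> 10 lines: oofx bnt ttfyq sjqq zym voao nmaxh krtks ljmru chvhq
Final line count: 10

Answer: 10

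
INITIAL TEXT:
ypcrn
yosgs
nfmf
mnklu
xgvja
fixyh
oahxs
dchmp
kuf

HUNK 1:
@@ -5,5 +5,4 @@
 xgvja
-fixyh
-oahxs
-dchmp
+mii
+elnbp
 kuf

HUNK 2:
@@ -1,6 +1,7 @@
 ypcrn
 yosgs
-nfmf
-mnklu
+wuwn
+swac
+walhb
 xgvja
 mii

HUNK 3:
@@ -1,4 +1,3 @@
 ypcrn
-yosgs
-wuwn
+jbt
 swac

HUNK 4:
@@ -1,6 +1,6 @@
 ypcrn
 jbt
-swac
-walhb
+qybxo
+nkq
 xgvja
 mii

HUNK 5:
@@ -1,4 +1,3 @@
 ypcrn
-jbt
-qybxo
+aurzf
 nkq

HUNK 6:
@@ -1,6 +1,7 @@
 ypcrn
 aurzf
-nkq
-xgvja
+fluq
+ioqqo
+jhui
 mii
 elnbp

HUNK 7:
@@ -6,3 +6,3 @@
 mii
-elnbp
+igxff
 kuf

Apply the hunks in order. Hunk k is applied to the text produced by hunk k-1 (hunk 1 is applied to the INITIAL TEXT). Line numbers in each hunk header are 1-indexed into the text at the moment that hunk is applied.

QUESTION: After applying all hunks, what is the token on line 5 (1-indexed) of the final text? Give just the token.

Answer: jhui

Derivation:
Hunk 1: at line 5 remove [fixyh,oahxs,dchmp] add [mii,elnbp] -> 8 lines: ypcrn yosgs nfmf mnklu xgvja mii elnbp kuf
Hunk 2: at line 1 remove [nfmf,mnklu] add [wuwn,swac,walhb] -> 9 lines: ypcrn yosgs wuwn swac walhb xgvja mii elnbp kuf
Hunk 3: at line 1 remove [yosgs,wuwn] add [jbt] -> 8 lines: ypcrn jbt swac walhb xgvja mii elnbp kuf
Hunk 4: at line 1 remove [swac,walhb] add [qybxo,nkq] -> 8 lines: ypcrn jbt qybxo nkq xgvja mii elnbp kuf
Hunk 5: at line 1 remove [jbt,qybxo] add [aurzf] -> 7 lines: ypcrn aurzf nkq xgvja mii elnbp kuf
Hunk 6: at line 1 remove [nkq,xgvja] add [fluq,ioqqo,jhui] -> 8 lines: ypcrn aurzf fluq ioqqo jhui mii elnbp kuf
Hunk 7: at line 6 remove [elnbp] add [igxff] -> 8 lines: ypcrn aurzf fluq ioqqo jhui mii igxff kuf
Final line 5: jhui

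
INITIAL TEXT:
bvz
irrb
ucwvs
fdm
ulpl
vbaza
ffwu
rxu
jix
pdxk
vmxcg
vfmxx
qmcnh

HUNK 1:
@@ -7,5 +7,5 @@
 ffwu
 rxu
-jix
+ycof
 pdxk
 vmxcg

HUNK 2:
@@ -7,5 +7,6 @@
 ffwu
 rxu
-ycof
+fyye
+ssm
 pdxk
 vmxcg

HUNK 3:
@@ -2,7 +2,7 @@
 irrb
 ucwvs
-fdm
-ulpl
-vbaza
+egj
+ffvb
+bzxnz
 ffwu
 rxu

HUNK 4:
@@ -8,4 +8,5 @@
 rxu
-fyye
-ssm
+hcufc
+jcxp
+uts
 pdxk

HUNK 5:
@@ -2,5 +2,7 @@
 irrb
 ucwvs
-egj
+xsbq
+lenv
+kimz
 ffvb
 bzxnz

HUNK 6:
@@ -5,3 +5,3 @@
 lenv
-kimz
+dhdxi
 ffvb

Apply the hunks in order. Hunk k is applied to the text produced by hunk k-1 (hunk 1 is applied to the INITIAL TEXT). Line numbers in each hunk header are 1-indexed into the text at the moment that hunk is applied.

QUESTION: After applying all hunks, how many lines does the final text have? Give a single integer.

Answer: 17

Derivation:
Hunk 1: at line 7 remove [jix] add [ycof] -> 13 lines: bvz irrb ucwvs fdm ulpl vbaza ffwu rxu ycof pdxk vmxcg vfmxx qmcnh
Hunk 2: at line 7 remove [ycof] add [fyye,ssm] -> 14 lines: bvz irrb ucwvs fdm ulpl vbaza ffwu rxu fyye ssm pdxk vmxcg vfmxx qmcnh
Hunk 3: at line 2 remove [fdm,ulpl,vbaza] add [egj,ffvb,bzxnz] -> 14 lines: bvz irrb ucwvs egj ffvb bzxnz ffwu rxu fyye ssm pdxk vmxcg vfmxx qmcnh
Hunk 4: at line 8 remove [fyye,ssm] add [hcufc,jcxp,uts] -> 15 lines: bvz irrb ucwvs egj ffvb bzxnz ffwu rxu hcufc jcxp uts pdxk vmxcg vfmxx qmcnh
Hunk 5: at line 2 remove [egj] add [xsbq,lenv,kimz] -> 17 lines: bvz irrb ucwvs xsbq lenv kimz ffvb bzxnz ffwu rxu hcufc jcxp uts pdxk vmxcg vfmxx qmcnh
Hunk 6: at line 5 remove [kimz] add [dhdxi] -> 17 lines: bvz irrb ucwvs xsbq lenv dhdxi ffvb bzxnz ffwu rxu hcufc jcxp uts pdxk vmxcg vfmxx qmcnh
Final line count: 17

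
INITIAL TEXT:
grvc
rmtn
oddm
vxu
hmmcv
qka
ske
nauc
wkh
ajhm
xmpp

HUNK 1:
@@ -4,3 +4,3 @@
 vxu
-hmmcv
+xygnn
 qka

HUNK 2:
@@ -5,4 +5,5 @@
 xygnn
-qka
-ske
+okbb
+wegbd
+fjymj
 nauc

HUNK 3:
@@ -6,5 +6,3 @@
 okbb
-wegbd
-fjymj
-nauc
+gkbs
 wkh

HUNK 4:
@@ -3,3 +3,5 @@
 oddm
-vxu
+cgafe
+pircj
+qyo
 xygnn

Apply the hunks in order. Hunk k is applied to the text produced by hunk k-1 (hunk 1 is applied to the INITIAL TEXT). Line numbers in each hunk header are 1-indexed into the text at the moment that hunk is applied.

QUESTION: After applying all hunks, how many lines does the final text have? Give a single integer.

Answer: 12

Derivation:
Hunk 1: at line 4 remove [hmmcv] add [xygnn] -> 11 lines: grvc rmtn oddm vxu xygnn qka ske nauc wkh ajhm xmpp
Hunk 2: at line 5 remove [qka,ske] add [okbb,wegbd,fjymj] -> 12 lines: grvc rmtn oddm vxu xygnn okbb wegbd fjymj nauc wkh ajhm xmpp
Hunk 3: at line 6 remove [wegbd,fjymj,nauc] add [gkbs] -> 10 lines: grvc rmtn oddm vxu xygnn okbb gkbs wkh ajhm xmpp
Hunk 4: at line 3 remove [vxu] add [cgafe,pircj,qyo] -> 12 lines: grvc rmtn oddm cgafe pircj qyo xygnn okbb gkbs wkh ajhm xmpp
Final line count: 12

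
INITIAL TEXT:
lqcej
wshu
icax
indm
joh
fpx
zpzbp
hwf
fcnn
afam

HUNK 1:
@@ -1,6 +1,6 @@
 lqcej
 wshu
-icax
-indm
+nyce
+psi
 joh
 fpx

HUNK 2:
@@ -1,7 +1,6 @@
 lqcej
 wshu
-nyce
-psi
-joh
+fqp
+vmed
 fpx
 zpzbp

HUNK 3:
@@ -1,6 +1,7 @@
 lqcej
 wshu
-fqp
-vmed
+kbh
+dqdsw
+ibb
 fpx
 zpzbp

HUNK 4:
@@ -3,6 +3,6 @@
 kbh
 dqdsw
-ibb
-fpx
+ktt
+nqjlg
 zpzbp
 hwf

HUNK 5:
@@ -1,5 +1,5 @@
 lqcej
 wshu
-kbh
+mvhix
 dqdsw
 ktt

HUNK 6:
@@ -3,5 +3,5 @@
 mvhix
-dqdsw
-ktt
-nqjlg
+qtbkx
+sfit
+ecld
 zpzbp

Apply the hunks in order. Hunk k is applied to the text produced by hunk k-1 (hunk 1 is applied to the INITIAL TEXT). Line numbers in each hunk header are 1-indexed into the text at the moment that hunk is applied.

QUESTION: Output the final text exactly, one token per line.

Answer: lqcej
wshu
mvhix
qtbkx
sfit
ecld
zpzbp
hwf
fcnn
afam

Derivation:
Hunk 1: at line 1 remove [icax,indm] add [nyce,psi] -> 10 lines: lqcej wshu nyce psi joh fpx zpzbp hwf fcnn afam
Hunk 2: at line 1 remove [nyce,psi,joh] add [fqp,vmed] -> 9 lines: lqcej wshu fqp vmed fpx zpzbp hwf fcnn afam
Hunk 3: at line 1 remove [fqp,vmed] add [kbh,dqdsw,ibb] -> 10 lines: lqcej wshu kbh dqdsw ibb fpx zpzbp hwf fcnn afam
Hunk 4: at line 3 remove [ibb,fpx] add [ktt,nqjlg] -> 10 lines: lqcej wshu kbh dqdsw ktt nqjlg zpzbp hwf fcnn afam
Hunk 5: at line 1 remove [kbh] add [mvhix] -> 10 lines: lqcej wshu mvhix dqdsw ktt nqjlg zpzbp hwf fcnn afam
Hunk 6: at line 3 remove [dqdsw,ktt,nqjlg] add [qtbkx,sfit,ecld] -> 10 lines: lqcej wshu mvhix qtbkx sfit ecld zpzbp hwf fcnn afam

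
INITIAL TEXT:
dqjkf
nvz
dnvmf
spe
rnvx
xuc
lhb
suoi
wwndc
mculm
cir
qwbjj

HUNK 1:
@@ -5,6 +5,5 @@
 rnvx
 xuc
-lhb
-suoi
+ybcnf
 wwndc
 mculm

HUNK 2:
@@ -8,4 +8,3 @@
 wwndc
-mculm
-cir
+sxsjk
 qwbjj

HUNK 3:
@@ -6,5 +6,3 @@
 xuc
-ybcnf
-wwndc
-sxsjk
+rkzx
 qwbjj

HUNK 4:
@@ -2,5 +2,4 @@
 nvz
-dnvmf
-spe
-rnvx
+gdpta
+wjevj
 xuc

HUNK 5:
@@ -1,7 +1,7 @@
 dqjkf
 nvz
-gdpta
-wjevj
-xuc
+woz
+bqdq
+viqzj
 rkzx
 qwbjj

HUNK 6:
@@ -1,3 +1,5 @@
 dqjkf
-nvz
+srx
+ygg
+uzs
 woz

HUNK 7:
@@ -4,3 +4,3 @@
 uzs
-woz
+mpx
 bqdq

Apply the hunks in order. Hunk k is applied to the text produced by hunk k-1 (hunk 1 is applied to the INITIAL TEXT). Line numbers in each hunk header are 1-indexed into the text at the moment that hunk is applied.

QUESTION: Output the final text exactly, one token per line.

Answer: dqjkf
srx
ygg
uzs
mpx
bqdq
viqzj
rkzx
qwbjj

Derivation:
Hunk 1: at line 5 remove [lhb,suoi] add [ybcnf] -> 11 lines: dqjkf nvz dnvmf spe rnvx xuc ybcnf wwndc mculm cir qwbjj
Hunk 2: at line 8 remove [mculm,cir] add [sxsjk] -> 10 lines: dqjkf nvz dnvmf spe rnvx xuc ybcnf wwndc sxsjk qwbjj
Hunk 3: at line 6 remove [ybcnf,wwndc,sxsjk] add [rkzx] -> 8 lines: dqjkf nvz dnvmf spe rnvx xuc rkzx qwbjj
Hunk 4: at line 2 remove [dnvmf,spe,rnvx] add [gdpta,wjevj] -> 7 lines: dqjkf nvz gdpta wjevj xuc rkzx qwbjj
Hunk 5: at line 1 remove [gdpta,wjevj,xuc] add [woz,bqdq,viqzj] -> 7 lines: dqjkf nvz woz bqdq viqzj rkzx qwbjj
Hunk 6: at line 1 remove [nvz] add [srx,ygg,uzs] -> 9 lines: dqjkf srx ygg uzs woz bqdq viqzj rkzx qwbjj
Hunk 7: at line 4 remove [woz] add [mpx] -> 9 lines: dqjkf srx ygg uzs mpx bqdq viqzj rkzx qwbjj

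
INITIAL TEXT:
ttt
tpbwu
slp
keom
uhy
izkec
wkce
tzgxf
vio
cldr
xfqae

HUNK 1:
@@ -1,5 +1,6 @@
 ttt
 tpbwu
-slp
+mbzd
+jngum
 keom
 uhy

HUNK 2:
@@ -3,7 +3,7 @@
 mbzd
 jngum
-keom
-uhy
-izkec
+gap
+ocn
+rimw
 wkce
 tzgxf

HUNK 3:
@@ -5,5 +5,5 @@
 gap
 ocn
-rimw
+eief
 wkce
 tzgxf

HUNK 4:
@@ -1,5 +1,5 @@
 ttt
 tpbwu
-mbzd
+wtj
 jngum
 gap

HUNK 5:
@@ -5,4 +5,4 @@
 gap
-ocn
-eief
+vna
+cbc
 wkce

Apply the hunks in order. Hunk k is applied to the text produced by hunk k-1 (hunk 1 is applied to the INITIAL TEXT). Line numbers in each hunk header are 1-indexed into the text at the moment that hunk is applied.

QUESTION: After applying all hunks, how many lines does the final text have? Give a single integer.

Answer: 12

Derivation:
Hunk 1: at line 1 remove [slp] add [mbzd,jngum] -> 12 lines: ttt tpbwu mbzd jngum keom uhy izkec wkce tzgxf vio cldr xfqae
Hunk 2: at line 3 remove [keom,uhy,izkec] add [gap,ocn,rimw] -> 12 lines: ttt tpbwu mbzd jngum gap ocn rimw wkce tzgxf vio cldr xfqae
Hunk 3: at line 5 remove [rimw] add [eief] -> 12 lines: ttt tpbwu mbzd jngum gap ocn eief wkce tzgxf vio cldr xfqae
Hunk 4: at line 1 remove [mbzd] add [wtj] -> 12 lines: ttt tpbwu wtj jngum gap ocn eief wkce tzgxf vio cldr xfqae
Hunk 5: at line 5 remove [ocn,eief] add [vna,cbc] -> 12 lines: ttt tpbwu wtj jngum gap vna cbc wkce tzgxf vio cldr xfqae
Final line count: 12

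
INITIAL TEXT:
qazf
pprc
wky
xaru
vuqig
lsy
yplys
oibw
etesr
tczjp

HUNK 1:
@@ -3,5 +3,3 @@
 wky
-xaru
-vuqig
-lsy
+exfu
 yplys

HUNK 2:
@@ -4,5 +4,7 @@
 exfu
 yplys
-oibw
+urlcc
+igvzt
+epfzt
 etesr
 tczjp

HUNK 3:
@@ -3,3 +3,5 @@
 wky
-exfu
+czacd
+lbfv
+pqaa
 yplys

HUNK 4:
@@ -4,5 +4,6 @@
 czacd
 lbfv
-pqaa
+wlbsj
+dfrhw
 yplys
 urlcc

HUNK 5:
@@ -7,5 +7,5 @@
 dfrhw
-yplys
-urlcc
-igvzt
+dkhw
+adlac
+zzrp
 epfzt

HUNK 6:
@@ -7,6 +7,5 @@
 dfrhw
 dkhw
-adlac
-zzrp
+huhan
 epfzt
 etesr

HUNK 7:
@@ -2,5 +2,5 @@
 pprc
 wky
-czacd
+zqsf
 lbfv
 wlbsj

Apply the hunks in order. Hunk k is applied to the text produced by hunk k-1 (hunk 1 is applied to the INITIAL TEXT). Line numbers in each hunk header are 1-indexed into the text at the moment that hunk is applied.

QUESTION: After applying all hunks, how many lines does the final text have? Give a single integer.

Hunk 1: at line 3 remove [xaru,vuqig,lsy] add [exfu] -> 8 lines: qazf pprc wky exfu yplys oibw etesr tczjp
Hunk 2: at line 4 remove [oibw] add [urlcc,igvzt,epfzt] -> 10 lines: qazf pprc wky exfu yplys urlcc igvzt epfzt etesr tczjp
Hunk 3: at line 3 remove [exfu] add [czacd,lbfv,pqaa] -> 12 lines: qazf pprc wky czacd lbfv pqaa yplys urlcc igvzt epfzt etesr tczjp
Hunk 4: at line 4 remove [pqaa] add [wlbsj,dfrhw] -> 13 lines: qazf pprc wky czacd lbfv wlbsj dfrhw yplys urlcc igvzt epfzt etesr tczjp
Hunk 5: at line 7 remove [yplys,urlcc,igvzt] add [dkhw,adlac,zzrp] -> 13 lines: qazf pprc wky czacd lbfv wlbsj dfrhw dkhw adlac zzrp epfzt etesr tczjp
Hunk 6: at line 7 remove [adlac,zzrp] add [huhan] -> 12 lines: qazf pprc wky czacd lbfv wlbsj dfrhw dkhw huhan epfzt etesr tczjp
Hunk 7: at line 2 remove [czacd] add [zqsf] -> 12 lines: qazf pprc wky zqsf lbfv wlbsj dfrhw dkhw huhan epfzt etesr tczjp
Final line count: 12

Answer: 12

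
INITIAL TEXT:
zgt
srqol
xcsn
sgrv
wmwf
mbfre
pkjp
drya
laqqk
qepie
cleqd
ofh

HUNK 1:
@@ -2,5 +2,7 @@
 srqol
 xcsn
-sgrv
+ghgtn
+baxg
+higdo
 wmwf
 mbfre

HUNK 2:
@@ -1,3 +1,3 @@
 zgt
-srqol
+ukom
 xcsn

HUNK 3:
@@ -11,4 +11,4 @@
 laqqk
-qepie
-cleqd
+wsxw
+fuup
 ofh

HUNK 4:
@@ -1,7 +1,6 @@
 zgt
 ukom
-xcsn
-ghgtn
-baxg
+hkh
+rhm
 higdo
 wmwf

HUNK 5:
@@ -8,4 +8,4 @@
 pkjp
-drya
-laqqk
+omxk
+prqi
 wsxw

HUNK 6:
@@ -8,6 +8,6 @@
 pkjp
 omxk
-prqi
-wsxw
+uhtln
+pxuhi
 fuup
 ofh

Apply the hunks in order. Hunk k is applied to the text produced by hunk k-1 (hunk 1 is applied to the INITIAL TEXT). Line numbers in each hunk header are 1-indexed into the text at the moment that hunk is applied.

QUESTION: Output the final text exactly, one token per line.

Answer: zgt
ukom
hkh
rhm
higdo
wmwf
mbfre
pkjp
omxk
uhtln
pxuhi
fuup
ofh

Derivation:
Hunk 1: at line 2 remove [sgrv] add [ghgtn,baxg,higdo] -> 14 lines: zgt srqol xcsn ghgtn baxg higdo wmwf mbfre pkjp drya laqqk qepie cleqd ofh
Hunk 2: at line 1 remove [srqol] add [ukom] -> 14 lines: zgt ukom xcsn ghgtn baxg higdo wmwf mbfre pkjp drya laqqk qepie cleqd ofh
Hunk 3: at line 11 remove [qepie,cleqd] add [wsxw,fuup] -> 14 lines: zgt ukom xcsn ghgtn baxg higdo wmwf mbfre pkjp drya laqqk wsxw fuup ofh
Hunk 4: at line 1 remove [xcsn,ghgtn,baxg] add [hkh,rhm] -> 13 lines: zgt ukom hkh rhm higdo wmwf mbfre pkjp drya laqqk wsxw fuup ofh
Hunk 5: at line 8 remove [drya,laqqk] add [omxk,prqi] -> 13 lines: zgt ukom hkh rhm higdo wmwf mbfre pkjp omxk prqi wsxw fuup ofh
Hunk 6: at line 8 remove [prqi,wsxw] add [uhtln,pxuhi] -> 13 lines: zgt ukom hkh rhm higdo wmwf mbfre pkjp omxk uhtln pxuhi fuup ofh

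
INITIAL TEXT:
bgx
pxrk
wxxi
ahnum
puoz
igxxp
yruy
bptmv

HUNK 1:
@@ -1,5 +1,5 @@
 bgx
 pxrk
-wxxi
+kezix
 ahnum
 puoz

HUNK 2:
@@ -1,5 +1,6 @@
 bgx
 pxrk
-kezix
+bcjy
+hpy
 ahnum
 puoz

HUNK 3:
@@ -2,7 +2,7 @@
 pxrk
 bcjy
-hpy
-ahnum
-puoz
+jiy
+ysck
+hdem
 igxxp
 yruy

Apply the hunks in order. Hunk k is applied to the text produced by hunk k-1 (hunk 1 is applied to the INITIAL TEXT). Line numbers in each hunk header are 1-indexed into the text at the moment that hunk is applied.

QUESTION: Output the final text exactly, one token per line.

Answer: bgx
pxrk
bcjy
jiy
ysck
hdem
igxxp
yruy
bptmv

Derivation:
Hunk 1: at line 1 remove [wxxi] add [kezix] -> 8 lines: bgx pxrk kezix ahnum puoz igxxp yruy bptmv
Hunk 2: at line 1 remove [kezix] add [bcjy,hpy] -> 9 lines: bgx pxrk bcjy hpy ahnum puoz igxxp yruy bptmv
Hunk 3: at line 2 remove [hpy,ahnum,puoz] add [jiy,ysck,hdem] -> 9 lines: bgx pxrk bcjy jiy ysck hdem igxxp yruy bptmv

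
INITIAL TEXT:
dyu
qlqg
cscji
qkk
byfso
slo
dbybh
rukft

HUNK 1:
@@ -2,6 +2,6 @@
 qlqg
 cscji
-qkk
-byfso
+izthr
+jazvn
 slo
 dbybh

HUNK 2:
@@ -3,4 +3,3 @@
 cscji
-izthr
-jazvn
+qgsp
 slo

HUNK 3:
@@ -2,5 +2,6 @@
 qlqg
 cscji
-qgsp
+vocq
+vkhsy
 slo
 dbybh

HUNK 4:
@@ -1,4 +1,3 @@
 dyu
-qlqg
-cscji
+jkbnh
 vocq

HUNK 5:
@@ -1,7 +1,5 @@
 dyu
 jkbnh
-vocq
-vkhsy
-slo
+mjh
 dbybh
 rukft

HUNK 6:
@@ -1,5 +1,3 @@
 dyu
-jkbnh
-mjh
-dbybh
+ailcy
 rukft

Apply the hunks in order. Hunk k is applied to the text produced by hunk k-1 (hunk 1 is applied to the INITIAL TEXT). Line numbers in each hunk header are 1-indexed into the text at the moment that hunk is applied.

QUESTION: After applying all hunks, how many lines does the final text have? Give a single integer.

Hunk 1: at line 2 remove [qkk,byfso] add [izthr,jazvn] -> 8 lines: dyu qlqg cscji izthr jazvn slo dbybh rukft
Hunk 2: at line 3 remove [izthr,jazvn] add [qgsp] -> 7 lines: dyu qlqg cscji qgsp slo dbybh rukft
Hunk 3: at line 2 remove [qgsp] add [vocq,vkhsy] -> 8 lines: dyu qlqg cscji vocq vkhsy slo dbybh rukft
Hunk 4: at line 1 remove [qlqg,cscji] add [jkbnh] -> 7 lines: dyu jkbnh vocq vkhsy slo dbybh rukft
Hunk 5: at line 1 remove [vocq,vkhsy,slo] add [mjh] -> 5 lines: dyu jkbnh mjh dbybh rukft
Hunk 6: at line 1 remove [jkbnh,mjh,dbybh] add [ailcy] -> 3 lines: dyu ailcy rukft
Final line count: 3

Answer: 3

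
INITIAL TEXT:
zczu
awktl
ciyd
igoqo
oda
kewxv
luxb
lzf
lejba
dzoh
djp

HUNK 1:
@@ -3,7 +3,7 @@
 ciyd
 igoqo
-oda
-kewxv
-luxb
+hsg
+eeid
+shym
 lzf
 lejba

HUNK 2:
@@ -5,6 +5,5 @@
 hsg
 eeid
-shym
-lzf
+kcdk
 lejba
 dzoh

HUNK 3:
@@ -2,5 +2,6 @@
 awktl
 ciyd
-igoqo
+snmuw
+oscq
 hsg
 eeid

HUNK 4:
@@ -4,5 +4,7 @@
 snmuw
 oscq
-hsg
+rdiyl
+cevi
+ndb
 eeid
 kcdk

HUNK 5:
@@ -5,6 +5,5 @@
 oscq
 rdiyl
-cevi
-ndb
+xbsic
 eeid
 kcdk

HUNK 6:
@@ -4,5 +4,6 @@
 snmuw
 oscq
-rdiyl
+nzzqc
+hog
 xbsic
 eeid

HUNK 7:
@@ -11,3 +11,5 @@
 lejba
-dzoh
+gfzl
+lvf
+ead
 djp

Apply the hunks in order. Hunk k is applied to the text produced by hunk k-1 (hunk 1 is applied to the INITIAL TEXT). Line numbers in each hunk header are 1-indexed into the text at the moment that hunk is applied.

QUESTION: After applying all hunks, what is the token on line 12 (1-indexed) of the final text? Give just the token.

Hunk 1: at line 3 remove [oda,kewxv,luxb] add [hsg,eeid,shym] -> 11 lines: zczu awktl ciyd igoqo hsg eeid shym lzf lejba dzoh djp
Hunk 2: at line 5 remove [shym,lzf] add [kcdk] -> 10 lines: zczu awktl ciyd igoqo hsg eeid kcdk lejba dzoh djp
Hunk 3: at line 2 remove [igoqo] add [snmuw,oscq] -> 11 lines: zczu awktl ciyd snmuw oscq hsg eeid kcdk lejba dzoh djp
Hunk 4: at line 4 remove [hsg] add [rdiyl,cevi,ndb] -> 13 lines: zczu awktl ciyd snmuw oscq rdiyl cevi ndb eeid kcdk lejba dzoh djp
Hunk 5: at line 5 remove [cevi,ndb] add [xbsic] -> 12 lines: zczu awktl ciyd snmuw oscq rdiyl xbsic eeid kcdk lejba dzoh djp
Hunk 6: at line 4 remove [rdiyl] add [nzzqc,hog] -> 13 lines: zczu awktl ciyd snmuw oscq nzzqc hog xbsic eeid kcdk lejba dzoh djp
Hunk 7: at line 11 remove [dzoh] add [gfzl,lvf,ead] -> 15 lines: zczu awktl ciyd snmuw oscq nzzqc hog xbsic eeid kcdk lejba gfzl lvf ead djp
Final line 12: gfzl

Answer: gfzl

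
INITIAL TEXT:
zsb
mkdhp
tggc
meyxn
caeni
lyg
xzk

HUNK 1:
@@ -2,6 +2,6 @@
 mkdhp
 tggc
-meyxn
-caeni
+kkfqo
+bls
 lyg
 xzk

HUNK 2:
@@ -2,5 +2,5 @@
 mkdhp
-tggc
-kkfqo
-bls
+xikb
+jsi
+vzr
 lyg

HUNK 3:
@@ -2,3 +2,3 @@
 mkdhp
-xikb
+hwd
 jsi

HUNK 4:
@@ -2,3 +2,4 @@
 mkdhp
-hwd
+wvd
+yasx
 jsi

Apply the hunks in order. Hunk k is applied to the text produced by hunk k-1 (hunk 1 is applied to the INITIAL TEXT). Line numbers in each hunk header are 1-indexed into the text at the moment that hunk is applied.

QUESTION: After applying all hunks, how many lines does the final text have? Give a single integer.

Hunk 1: at line 2 remove [meyxn,caeni] add [kkfqo,bls] -> 7 lines: zsb mkdhp tggc kkfqo bls lyg xzk
Hunk 2: at line 2 remove [tggc,kkfqo,bls] add [xikb,jsi,vzr] -> 7 lines: zsb mkdhp xikb jsi vzr lyg xzk
Hunk 3: at line 2 remove [xikb] add [hwd] -> 7 lines: zsb mkdhp hwd jsi vzr lyg xzk
Hunk 4: at line 2 remove [hwd] add [wvd,yasx] -> 8 lines: zsb mkdhp wvd yasx jsi vzr lyg xzk
Final line count: 8

Answer: 8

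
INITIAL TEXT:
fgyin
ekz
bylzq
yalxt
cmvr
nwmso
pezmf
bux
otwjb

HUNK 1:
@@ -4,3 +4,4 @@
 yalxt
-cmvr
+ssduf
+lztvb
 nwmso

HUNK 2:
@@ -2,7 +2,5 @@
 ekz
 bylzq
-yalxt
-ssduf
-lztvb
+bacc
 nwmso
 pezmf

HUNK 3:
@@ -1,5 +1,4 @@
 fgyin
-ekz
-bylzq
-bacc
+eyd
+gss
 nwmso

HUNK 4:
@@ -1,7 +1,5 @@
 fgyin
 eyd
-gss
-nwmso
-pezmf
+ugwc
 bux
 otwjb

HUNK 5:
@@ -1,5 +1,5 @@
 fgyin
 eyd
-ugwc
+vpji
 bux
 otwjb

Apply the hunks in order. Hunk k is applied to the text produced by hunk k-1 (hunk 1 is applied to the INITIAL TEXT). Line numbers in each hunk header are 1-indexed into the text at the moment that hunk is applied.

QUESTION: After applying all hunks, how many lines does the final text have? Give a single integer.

Hunk 1: at line 4 remove [cmvr] add [ssduf,lztvb] -> 10 lines: fgyin ekz bylzq yalxt ssduf lztvb nwmso pezmf bux otwjb
Hunk 2: at line 2 remove [yalxt,ssduf,lztvb] add [bacc] -> 8 lines: fgyin ekz bylzq bacc nwmso pezmf bux otwjb
Hunk 3: at line 1 remove [ekz,bylzq,bacc] add [eyd,gss] -> 7 lines: fgyin eyd gss nwmso pezmf bux otwjb
Hunk 4: at line 1 remove [gss,nwmso,pezmf] add [ugwc] -> 5 lines: fgyin eyd ugwc bux otwjb
Hunk 5: at line 1 remove [ugwc] add [vpji] -> 5 lines: fgyin eyd vpji bux otwjb
Final line count: 5

Answer: 5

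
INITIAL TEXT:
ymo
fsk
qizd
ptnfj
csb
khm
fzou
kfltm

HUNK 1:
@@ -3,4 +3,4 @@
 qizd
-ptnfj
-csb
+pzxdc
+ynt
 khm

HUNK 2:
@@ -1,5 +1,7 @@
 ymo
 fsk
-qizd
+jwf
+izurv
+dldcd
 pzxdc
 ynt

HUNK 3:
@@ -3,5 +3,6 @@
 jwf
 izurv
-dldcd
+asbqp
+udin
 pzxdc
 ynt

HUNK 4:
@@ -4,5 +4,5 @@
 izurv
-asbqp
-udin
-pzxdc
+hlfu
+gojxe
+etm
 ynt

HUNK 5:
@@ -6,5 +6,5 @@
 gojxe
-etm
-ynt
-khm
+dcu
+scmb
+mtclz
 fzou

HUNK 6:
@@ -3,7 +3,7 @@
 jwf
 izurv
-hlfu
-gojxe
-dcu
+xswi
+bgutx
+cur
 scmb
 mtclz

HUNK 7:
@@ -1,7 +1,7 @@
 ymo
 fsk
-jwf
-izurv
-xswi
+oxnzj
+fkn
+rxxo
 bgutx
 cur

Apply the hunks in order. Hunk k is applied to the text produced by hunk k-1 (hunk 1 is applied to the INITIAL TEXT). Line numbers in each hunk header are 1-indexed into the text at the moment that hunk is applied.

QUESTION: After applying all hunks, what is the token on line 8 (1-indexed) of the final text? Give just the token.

Hunk 1: at line 3 remove [ptnfj,csb] add [pzxdc,ynt] -> 8 lines: ymo fsk qizd pzxdc ynt khm fzou kfltm
Hunk 2: at line 1 remove [qizd] add [jwf,izurv,dldcd] -> 10 lines: ymo fsk jwf izurv dldcd pzxdc ynt khm fzou kfltm
Hunk 3: at line 3 remove [dldcd] add [asbqp,udin] -> 11 lines: ymo fsk jwf izurv asbqp udin pzxdc ynt khm fzou kfltm
Hunk 4: at line 4 remove [asbqp,udin,pzxdc] add [hlfu,gojxe,etm] -> 11 lines: ymo fsk jwf izurv hlfu gojxe etm ynt khm fzou kfltm
Hunk 5: at line 6 remove [etm,ynt,khm] add [dcu,scmb,mtclz] -> 11 lines: ymo fsk jwf izurv hlfu gojxe dcu scmb mtclz fzou kfltm
Hunk 6: at line 3 remove [hlfu,gojxe,dcu] add [xswi,bgutx,cur] -> 11 lines: ymo fsk jwf izurv xswi bgutx cur scmb mtclz fzou kfltm
Hunk 7: at line 1 remove [jwf,izurv,xswi] add [oxnzj,fkn,rxxo] -> 11 lines: ymo fsk oxnzj fkn rxxo bgutx cur scmb mtclz fzou kfltm
Final line 8: scmb

Answer: scmb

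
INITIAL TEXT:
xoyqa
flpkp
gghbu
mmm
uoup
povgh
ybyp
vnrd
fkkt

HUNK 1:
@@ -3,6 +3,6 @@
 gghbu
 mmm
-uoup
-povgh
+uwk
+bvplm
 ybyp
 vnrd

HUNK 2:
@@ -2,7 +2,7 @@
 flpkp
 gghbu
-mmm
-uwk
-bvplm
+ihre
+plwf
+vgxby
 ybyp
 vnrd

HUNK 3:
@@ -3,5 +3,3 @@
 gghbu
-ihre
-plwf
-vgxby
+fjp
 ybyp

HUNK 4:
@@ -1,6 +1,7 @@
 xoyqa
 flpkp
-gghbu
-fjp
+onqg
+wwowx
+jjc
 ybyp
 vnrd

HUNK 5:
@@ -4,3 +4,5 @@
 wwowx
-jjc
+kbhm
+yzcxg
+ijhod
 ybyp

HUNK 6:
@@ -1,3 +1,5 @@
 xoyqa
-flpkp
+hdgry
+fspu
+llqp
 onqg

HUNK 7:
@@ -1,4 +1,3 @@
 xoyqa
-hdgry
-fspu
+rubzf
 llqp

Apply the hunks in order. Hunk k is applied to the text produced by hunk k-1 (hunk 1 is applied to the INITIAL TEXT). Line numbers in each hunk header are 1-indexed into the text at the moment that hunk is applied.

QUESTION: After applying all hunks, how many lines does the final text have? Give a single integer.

Hunk 1: at line 3 remove [uoup,povgh] add [uwk,bvplm] -> 9 lines: xoyqa flpkp gghbu mmm uwk bvplm ybyp vnrd fkkt
Hunk 2: at line 2 remove [mmm,uwk,bvplm] add [ihre,plwf,vgxby] -> 9 lines: xoyqa flpkp gghbu ihre plwf vgxby ybyp vnrd fkkt
Hunk 3: at line 3 remove [ihre,plwf,vgxby] add [fjp] -> 7 lines: xoyqa flpkp gghbu fjp ybyp vnrd fkkt
Hunk 4: at line 1 remove [gghbu,fjp] add [onqg,wwowx,jjc] -> 8 lines: xoyqa flpkp onqg wwowx jjc ybyp vnrd fkkt
Hunk 5: at line 4 remove [jjc] add [kbhm,yzcxg,ijhod] -> 10 lines: xoyqa flpkp onqg wwowx kbhm yzcxg ijhod ybyp vnrd fkkt
Hunk 6: at line 1 remove [flpkp] add [hdgry,fspu,llqp] -> 12 lines: xoyqa hdgry fspu llqp onqg wwowx kbhm yzcxg ijhod ybyp vnrd fkkt
Hunk 7: at line 1 remove [hdgry,fspu] add [rubzf] -> 11 lines: xoyqa rubzf llqp onqg wwowx kbhm yzcxg ijhod ybyp vnrd fkkt
Final line count: 11

Answer: 11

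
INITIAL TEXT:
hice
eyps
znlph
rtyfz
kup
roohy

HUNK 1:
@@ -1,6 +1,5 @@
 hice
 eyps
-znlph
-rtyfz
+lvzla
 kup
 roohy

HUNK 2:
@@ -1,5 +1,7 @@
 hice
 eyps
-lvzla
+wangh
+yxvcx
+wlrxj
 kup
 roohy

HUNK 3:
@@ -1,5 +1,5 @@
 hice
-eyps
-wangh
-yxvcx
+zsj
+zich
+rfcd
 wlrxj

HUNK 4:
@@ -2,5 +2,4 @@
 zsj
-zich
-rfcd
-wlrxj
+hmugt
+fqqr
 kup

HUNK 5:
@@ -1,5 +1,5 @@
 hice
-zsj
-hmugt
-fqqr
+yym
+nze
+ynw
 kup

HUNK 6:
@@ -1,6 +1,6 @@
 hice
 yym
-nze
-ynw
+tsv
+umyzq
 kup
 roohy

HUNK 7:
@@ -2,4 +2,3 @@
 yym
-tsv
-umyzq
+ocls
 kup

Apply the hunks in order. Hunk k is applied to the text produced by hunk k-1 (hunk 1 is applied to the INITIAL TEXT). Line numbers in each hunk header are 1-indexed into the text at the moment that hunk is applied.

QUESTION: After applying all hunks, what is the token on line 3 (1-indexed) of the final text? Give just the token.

Answer: ocls

Derivation:
Hunk 1: at line 1 remove [znlph,rtyfz] add [lvzla] -> 5 lines: hice eyps lvzla kup roohy
Hunk 2: at line 1 remove [lvzla] add [wangh,yxvcx,wlrxj] -> 7 lines: hice eyps wangh yxvcx wlrxj kup roohy
Hunk 3: at line 1 remove [eyps,wangh,yxvcx] add [zsj,zich,rfcd] -> 7 lines: hice zsj zich rfcd wlrxj kup roohy
Hunk 4: at line 2 remove [zich,rfcd,wlrxj] add [hmugt,fqqr] -> 6 lines: hice zsj hmugt fqqr kup roohy
Hunk 5: at line 1 remove [zsj,hmugt,fqqr] add [yym,nze,ynw] -> 6 lines: hice yym nze ynw kup roohy
Hunk 6: at line 1 remove [nze,ynw] add [tsv,umyzq] -> 6 lines: hice yym tsv umyzq kup roohy
Hunk 7: at line 2 remove [tsv,umyzq] add [ocls] -> 5 lines: hice yym ocls kup roohy
Final line 3: ocls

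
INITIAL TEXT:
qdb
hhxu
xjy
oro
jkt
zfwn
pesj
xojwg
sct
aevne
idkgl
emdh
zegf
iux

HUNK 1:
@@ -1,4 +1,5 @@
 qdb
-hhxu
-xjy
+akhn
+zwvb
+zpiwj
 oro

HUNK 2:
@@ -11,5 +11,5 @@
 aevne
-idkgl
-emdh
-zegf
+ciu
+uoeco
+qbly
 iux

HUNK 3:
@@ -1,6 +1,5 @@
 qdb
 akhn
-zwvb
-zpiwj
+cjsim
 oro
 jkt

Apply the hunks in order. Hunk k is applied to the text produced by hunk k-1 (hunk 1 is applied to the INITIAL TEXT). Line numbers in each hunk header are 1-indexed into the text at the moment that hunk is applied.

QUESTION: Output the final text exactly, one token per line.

Hunk 1: at line 1 remove [hhxu,xjy] add [akhn,zwvb,zpiwj] -> 15 lines: qdb akhn zwvb zpiwj oro jkt zfwn pesj xojwg sct aevne idkgl emdh zegf iux
Hunk 2: at line 11 remove [idkgl,emdh,zegf] add [ciu,uoeco,qbly] -> 15 lines: qdb akhn zwvb zpiwj oro jkt zfwn pesj xojwg sct aevne ciu uoeco qbly iux
Hunk 3: at line 1 remove [zwvb,zpiwj] add [cjsim] -> 14 lines: qdb akhn cjsim oro jkt zfwn pesj xojwg sct aevne ciu uoeco qbly iux

Answer: qdb
akhn
cjsim
oro
jkt
zfwn
pesj
xojwg
sct
aevne
ciu
uoeco
qbly
iux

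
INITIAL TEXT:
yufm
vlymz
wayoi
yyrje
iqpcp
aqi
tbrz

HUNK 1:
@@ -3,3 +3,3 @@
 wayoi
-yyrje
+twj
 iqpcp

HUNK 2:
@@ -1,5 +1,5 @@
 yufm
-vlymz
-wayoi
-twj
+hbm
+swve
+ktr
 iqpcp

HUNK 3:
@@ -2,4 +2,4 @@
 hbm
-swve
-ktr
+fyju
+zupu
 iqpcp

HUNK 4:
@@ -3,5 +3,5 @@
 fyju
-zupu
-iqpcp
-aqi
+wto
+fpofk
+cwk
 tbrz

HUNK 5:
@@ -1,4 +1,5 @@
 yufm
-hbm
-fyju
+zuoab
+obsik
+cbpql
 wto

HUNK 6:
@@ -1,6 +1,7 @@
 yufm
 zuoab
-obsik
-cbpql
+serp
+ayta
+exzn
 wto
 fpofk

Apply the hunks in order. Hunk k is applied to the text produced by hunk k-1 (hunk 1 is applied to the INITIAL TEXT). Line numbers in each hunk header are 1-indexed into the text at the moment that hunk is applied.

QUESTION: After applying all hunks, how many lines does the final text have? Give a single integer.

Hunk 1: at line 3 remove [yyrje] add [twj] -> 7 lines: yufm vlymz wayoi twj iqpcp aqi tbrz
Hunk 2: at line 1 remove [vlymz,wayoi,twj] add [hbm,swve,ktr] -> 7 lines: yufm hbm swve ktr iqpcp aqi tbrz
Hunk 3: at line 2 remove [swve,ktr] add [fyju,zupu] -> 7 lines: yufm hbm fyju zupu iqpcp aqi tbrz
Hunk 4: at line 3 remove [zupu,iqpcp,aqi] add [wto,fpofk,cwk] -> 7 lines: yufm hbm fyju wto fpofk cwk tbrz
Hunk 5: at line 1 remove [hbm,fyju] add [zuoab,obsik,cbpql] -> 8 lines: yufm zuoab obsik cbpql wto fpofk cwk tbrz
Hunk 6: at line 1 remove [obsik,cbpql] add [serp,ayta,exzn] -> 9 lines: yufm zuoab serp ayta exzn wto fpofk cwk tbrz
Final line count: 9

Answer: 9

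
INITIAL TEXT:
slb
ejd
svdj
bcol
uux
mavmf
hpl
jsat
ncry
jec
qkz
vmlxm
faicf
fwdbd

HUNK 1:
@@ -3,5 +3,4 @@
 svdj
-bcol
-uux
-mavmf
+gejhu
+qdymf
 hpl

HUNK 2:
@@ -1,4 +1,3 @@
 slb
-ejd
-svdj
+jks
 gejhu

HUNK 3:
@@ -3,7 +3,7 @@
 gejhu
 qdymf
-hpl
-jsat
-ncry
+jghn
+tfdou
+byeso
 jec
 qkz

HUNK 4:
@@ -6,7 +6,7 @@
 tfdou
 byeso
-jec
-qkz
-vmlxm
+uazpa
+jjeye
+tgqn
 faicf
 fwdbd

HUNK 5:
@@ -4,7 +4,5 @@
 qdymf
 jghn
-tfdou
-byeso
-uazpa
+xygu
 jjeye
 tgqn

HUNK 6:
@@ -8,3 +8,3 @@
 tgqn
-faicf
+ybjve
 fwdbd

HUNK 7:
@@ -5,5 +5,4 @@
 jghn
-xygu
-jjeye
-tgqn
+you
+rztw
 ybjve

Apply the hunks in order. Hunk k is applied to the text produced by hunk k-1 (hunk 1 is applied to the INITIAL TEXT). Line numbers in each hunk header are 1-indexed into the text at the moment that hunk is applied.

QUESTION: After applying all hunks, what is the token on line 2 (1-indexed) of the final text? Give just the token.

Hunk 1: at line 3 remove [bcol,uux,mavmf] add [gejhu,qdymf] -> 13 lines: slb ejd svdj gejhu qdymf hpl jsat ncry jec qkz vmlxm faicf fwdbd
Hunk 2: at line 1 remove [ejd,svdj] add [jks] -> 12 lines: slb jks gejhu qdymf hpl jsat ncry jec qkz vmlxm faicf fwdbd
Hunk 3: at line 3 remove [hpl,jsat,ncry] add [jghn,tfdou,byeso] -> 12 lines: slb jks gejhu qdymf jghn tfdou byeso jec qkz vmlxm faicf fwdbd
Hunk 4: at line 6 remove [jec,qkz,vmlxm] add [uazpa,jjeye,tgqn] -> 12 lines: slb jks gejhu qdymf jghn tfdou byeso uazpa jjeye tgqn faicf fwdbd
Hunk 5: at line 4 remove [tfdou,byeso,uazpa] add [xygu] -> 10 lines: slb jks gejhu qdymf jghn xygu jjeye tgqn faicf fwdbd
Hunk 6: at line 8 remove [faicf] add [ybjve] -> 10 lines: slb jks gejhu qdymf jghn xygu jjeye tgqn ybjve fwdbd
Hunk 7: at line 5 remove [xygu,jjeye,tgqn] add [you,rztw] -> 9 lines: slb jks gejhu qdymf jghn you rztw ybjve fwdbd
Final line 2: jks

Answer: jks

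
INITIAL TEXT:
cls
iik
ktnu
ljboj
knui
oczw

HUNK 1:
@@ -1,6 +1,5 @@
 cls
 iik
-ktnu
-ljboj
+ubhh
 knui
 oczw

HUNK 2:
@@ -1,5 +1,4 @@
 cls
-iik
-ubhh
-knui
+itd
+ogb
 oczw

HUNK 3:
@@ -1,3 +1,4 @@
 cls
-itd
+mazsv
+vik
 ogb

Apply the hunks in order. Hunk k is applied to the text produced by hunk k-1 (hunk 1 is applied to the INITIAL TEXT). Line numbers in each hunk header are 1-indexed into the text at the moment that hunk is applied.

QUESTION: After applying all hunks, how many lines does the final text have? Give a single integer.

Hunk 1: at line 1 remove [ktnu,ljboj] add [ubhh] -> 5 lines: cls iik ubhh knui oczw
Hunk 2: at line 1 remove [iik,ubhh,knui] add [itd,ogb] -> 4 lines: cls itd ogb oczw
Hunk 3: at line 1 remove [itd] add [mazsv,vik] -> 5 lines: cls mazsv vik ogb oczw
Final line count: 5

Answer: 5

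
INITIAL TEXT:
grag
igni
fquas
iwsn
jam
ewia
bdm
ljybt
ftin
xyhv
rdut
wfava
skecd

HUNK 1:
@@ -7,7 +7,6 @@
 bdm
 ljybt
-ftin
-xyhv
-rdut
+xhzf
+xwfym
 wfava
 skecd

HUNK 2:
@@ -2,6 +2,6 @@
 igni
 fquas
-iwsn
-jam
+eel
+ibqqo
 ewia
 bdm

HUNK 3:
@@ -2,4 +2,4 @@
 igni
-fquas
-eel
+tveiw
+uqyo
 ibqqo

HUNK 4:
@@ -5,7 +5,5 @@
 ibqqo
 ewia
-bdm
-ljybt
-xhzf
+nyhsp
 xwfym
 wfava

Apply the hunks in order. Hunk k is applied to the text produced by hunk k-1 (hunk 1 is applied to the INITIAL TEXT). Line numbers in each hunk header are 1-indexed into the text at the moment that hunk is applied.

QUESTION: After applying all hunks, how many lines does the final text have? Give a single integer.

Hunk 1: at line 7 remove [ftin,xyhv,rdut] add [xhzf,xwfym] -> 12 lines: grag igni fquas iwsn jam ewia bdm ljybt xhzf xwfym wfava skecd
Hunk 2: at line 2 remove [iwsn,jam] add [eel,ibqqo] -> 12 lines: grag igni fquas eel ibqqo ewia bdm ljybt xhzf xwfym wfava skecd
Hunk 3: at line 2 remove [fquas,eel] add [tveiw,uqyo] -> 12 lines: grag igni tveiw uqyo ibqqo ewia bdm ljybt xhzf xwfym wfava skecd
Hunk 4: at line 5 remove [bdm,ljybt,xhzf] add [nyhsp] -> 10 lines: grag igni tveiw uqyo ibqqo ewia nyhsp xwfym wfava skecd
Final line count: 10

Answer: 10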